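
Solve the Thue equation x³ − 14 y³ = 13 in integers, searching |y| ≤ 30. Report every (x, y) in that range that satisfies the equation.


The equation is x³ - 14y³ = 13. For fixed y, x³ = 14·y³ + 13, so a solution requires the RHS to be a perfect cube.
Strategy: iterate y from -30 to 30, compute RHS = 14·y³ + 13, and check whether it is a (positive or negative) perfect cube.
Check small values of y:
  y = 0: RHS = 13 is not a perfect cube.
  y = 1: RHS = 27 = (3)³ ⇒ x = 3 works.
  y = -1: RHS = -1 = (-1)³ ⇒ x = -1 works.
  y = 2: RHS = 125 = (5)³ ⇒ x = 5 works.
  y = -2: RHS = -99 is not a perfect cube.
  y = 3: RHS = 391 is not a perfect cube.
  y = -3: RHS = -365 is not a perfect cube.
Continuing the search up to |y| = 30 finds no further solutions beyond those listed.
Collected solutions: (-1, -1), (3, 1), (5, 2).

Solutions (with |y| ≤ 30): (-1, -1), (3, 1), (5, 2).


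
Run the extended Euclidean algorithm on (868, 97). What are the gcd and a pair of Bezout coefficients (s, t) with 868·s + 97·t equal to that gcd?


Euclidean algorithm on (868, 97) — divide until remainder is 0:
  868 = 8 · 97 + 92
  97 = 1 · 92 + 5
  92 = 18 · 5 + 2
  5 = 2 · 2 + 1
  2 = 2 · 1 + 0
gcd(868, 97) = 1.
Track Bezout coefficients alongside the remainders: start with r₀ = 868 = a·1 + b·0 (s = 1, t = 0) and r₁ = 97 = a·0 + b·1 (s = 0, t = 1); each new remainder r_{k+1} = r_{k-1} − q_k·r_k inherits s_{k+1} = s_{k-1} − q_k·s_k, t_{k+1} = t_{k-1} − q_k·t_k, so r_k = a·s_k + b·t_k at every step:
  q = 8: r = 92, s = 1 − 8·0 = 1, t = 0 − 8·1 = -8  (check: 868·1 + 97·(-8) = 92)
  q = 1: r = 5, s = 0 − 1·1 = -1, t = 1 − 1·(-8) = 9  (check: 868·(-1) + 97·9 = 5)
  q = 18: r = 2, s = 1 − 18·(-1) = 19, t = -8 − 18·9 = -170  (check: 868·19 + 97·(-170) = 2)
  q = 2: r = 1, s = -1 − 2·19 = -39, t = 9 − 2·(-170) = 349  (check: 868·(-39) + 97·349 = 1)
The row with r = 1 (the gcd) gives the Bezout coefficients s = -39, t = 349.
Result: 868 · (-39) + 97 · (349) = 1.

gcd(868, 97) = 1; s = -39, t = 349 (check: 868·(-39) + 97·349 = 1).


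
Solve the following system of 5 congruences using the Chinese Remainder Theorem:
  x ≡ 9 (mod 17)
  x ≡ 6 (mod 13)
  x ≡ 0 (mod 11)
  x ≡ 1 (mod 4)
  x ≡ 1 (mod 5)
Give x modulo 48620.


Product of moduli M = 17 · 13 · 11 · 4 · 5 = 48620.
Merge one congruence at a time:
  Start: x ≡ 9 (mod 17).
  Combine with x ≡ 6 (mod 13); new modulus lcm = 221.
    Write x = 9 + 17·t and substitute into x ≡ 6 (mod 13): 17·t ≡ 6 − 9 = -3 (mod 13).
    Reduce coefficients mod 13: 4·t ≡ 10 (mod 13).
    The inverse of 4 mod 13 is 10 (since 4·10 = 40 = 3·13 + 1), so t ≡ 10·10 = 100 ≡ 9 (mod 13).
    Then x = 9 + 17·9 = 162, valid modulo lcm(17, 13) = 221: x ≡ 162 (mod 221).
  Combine with x ≡ 0 (mod 11); new modulus lcm = 2431.
    Write x = 162 + 221·t and substitute into x ≡ 0 (mod 11): 221·t ≡ 0 − 162 = -162 (mod 11).
    Reduce coefficients mod 11: 1·t ≡ 3 (mod 11).
    So t ≡ 3 (mod 11).
    Then x = 162 + 221·3 = 825, valid modulo lcm(221, 11) = 2431: x ≡ 825 (mod 2431).
  Combine with x ≡ 1 (mod 4); new modulus lcm = 9724.
    Write x = 825 + 2431·t and substitute into x ≡ 1 (mod 4): 2431·t ≡ 1 − 825 = -824 (mod 4).
    Reduce coefficients mod 4: 3·t ≡ 0 (mod 4).
    The inverse of 3 mod 4 is 3 (since 3·3 = 9 = 2·4 + 1), so t ≡ 3·0 = 0 ≡ 0 (mod 4).
    Then x = 825 + 2431·0 = 825, valid modulo lcm(2431, 4) = 9724: x ≡ 825 (mod 9724).
  Combine with x ≡ 1 (mod 5); new modulus lcm = 48620.
    Write x = 825 + 9724·t and substitute into x ≡ 1 (mod 5): 9724·t ≡ 1 − 825 = -824 (mod 5).
    Reduce coefficients mod 5: 4·t ≡ 1 (mod 5).
    The inverse of 4 mod 5 is 4 (since 4·4 = 16 = 3·5 + 1), so t ≡ 4·1 = 4 ≡ 4 (mod 5).
    Then x = 825 + 9724·4 = 39721, valid modulo lcm(9724, 5) = 48620: x ≡ 39721 (mod 48620).
Verify against each original: 39721 mod 17 = 9, 39721 mod 13 = 6, 39721 mod 11 = 0, 39721 mod 4 = 1, 39721 mod 5 = 1.

x ≡ 39721 (mod 48620).


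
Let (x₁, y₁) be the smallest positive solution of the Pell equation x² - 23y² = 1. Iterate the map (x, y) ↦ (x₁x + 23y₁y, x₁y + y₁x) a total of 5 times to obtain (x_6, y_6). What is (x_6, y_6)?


Step 1: Find the fundamental solution (x₁, y₁) of x² - 23y² = 1.
  Expand √23 as a continued fraction. a₀ = ⌊√23⌋ = 4; iterate m_{k+1} = d_k·a_k − m_k, d_{k+1} = (23 − m_{k+1}²)/d_k, a_{k+1} = ⌊(a₀ + m_{k+1})/d_{k+1}⌋ (starting m₀ = 0, d₀ = 1), with convergents p_k = a_k·p_{k-1} + p_{k-2}, q_k = a_k·q_{k-1} + q_{k-2} (p₋₁ = 1, q₋₁ = 0):
  k = 0: a₀ = 4; p₀/q₀ = 4/1; p₀² − 23·q₀² = 16 − 23 = -7.
  k = 1: m = 4, d = 7, a = ⌊(4 + 4)/7⌋ = 1; p/q = (1·4 + 1)/(1·1 + 0) = 5/1; p² − 23·q² = 25 − 23 = 2.
  k = 2: m = 3, d = 2, a = ⌊(4 + 3)/2⌋ = 3; p/q = (3·5 + 4)/(3·1 + 1) = 19/4; p² − 23·q² = 361 − 368 = -7.
  k = 3: m = 3, d = 7, a = ⌊(4 + 3)/7⌋ = 1; p/q = (1·19 + 5)/(1·4 + 1) = 24/5; p² − 23·q² = 576 − 575 = 1.
  The first convergent with p² − 23·q² = 1 gives the fundamental solution (x₁, y₁) = (24, 5).
Step 2: Apply the recurrence (x_{n+1}, y_{n+1}) = (x₁x_n + 23y₁y_n, x₁y_n + y₁x_n) repeatedly.
  From (x_1, y_1) = (24, 5): x_2 = 24·24 + 23·5·5 = 1151; y_2 = 24·5 + 5·24 = 240.
  From (x_2, y_2) = (1151, 240): x_3 = 24·1151 + 23·5·240 = 55224; y_3 = 24·240 + 5·1151 = 11515.
  From (x_3, y_3) = (55224, 11515): x_4 = 24·55224 + 23·5·11515 = 2649601; y_4 = 24·11515 + 5·55224 = 552480.
  From (x_4, y_4) = (2649601, 552480): x_5 = 24·2649601 + 23·5·552480 = 127125624; y_5 = 24·552480 + 5·2649601 = 26507525.
  From (x_5, y_5) = (127125624, 26507525): x_6 = 24·127125624 + 23·5·26507525 = 6099380351; y_6 = 24·26507525 + 5·127125624 = 1271808720.
Step 3: Verify x_6² - 23·y_6² = 37202440666164883201 - 37202440666164883200 = 1 (should be 1). ✓

(x_1, y_1) = (24, 5); (x_6, y_6) = (6099380351, 1271808720).


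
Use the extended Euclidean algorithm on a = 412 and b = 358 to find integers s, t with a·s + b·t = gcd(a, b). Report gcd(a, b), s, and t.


Euclidean algorithm on (412, 358) — divide until remainder is 0:
  412 = 1 · 358 + 54
  358 = 6 · 54 + 34
  54 = 1 · 34 + 20
  34 = 1 · 20 + 14
  20 = 1 · 14 + 6
  14 = 2 · 6 + 2
  6 = 3 · 2 + 0
gcd(412, 358) = 2.
Track Bezout coefficients alongside the remainders: start with r₀ = 412 = a·1 + b·0 (s = 1, t = 0) and r₁ = 358 = a·0 + b·1 (s = 0, t = 1); each new remainder r_{k+1} = r_{k-1} − q_k·r_k inherits s_{k+1} = s_{k-1} − q_k·s_k, t_{k+1} = t_{k-1} − q_k·t_k, so r_k = a·s_k + b·t_k at every step:
  q = 1: r = 54, s = 1 − 1·0 = 1, t = 0 − 1·1 = -1  (check: 412·1 + 358·(-1) = 54)
  q = 6: r = 34, s = 0 − 6·1 = -6, t = 1 − 6·(-1) = 7  (check: 412·(-6) + 358·7 = 34)
  q = 1: r = 20, s = 1 − 1·(-6) = 7, t = -1 − 1·7 = -8  (check: 412·7 + 358·(-8) = 20)
  q = 1: r = 14, s = -6 − 1·7 = -13, t = 7 − 1·(-8) = 15  (check: 412·(-13) + 358·15 = 14)
  q = 1: r = 6, s = 7 − 1·(-13) = 20, t = -8 − 1·15 = -23  (check: 412·20 + 358·(-23) = 6)
  q = 2: r = 2, s = -13 − 2·20 = -53, t = 15 − 2·(-23) = 61  (check: 412·(-53) + 358·61 = 2)
The row with r = 2 (the gcd) gives the Bezout coefficients s = -53, t = 61.
Result: 412 · (-53) + 358 · (61) = 2.

gcd(412, 358) = 2; s = -53, t = 61 (check: 412·(-53) + 358·61 = 2).


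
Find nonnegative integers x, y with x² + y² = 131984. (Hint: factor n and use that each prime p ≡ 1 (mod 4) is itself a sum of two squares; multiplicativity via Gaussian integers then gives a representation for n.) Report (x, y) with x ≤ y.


Step 1: Factor n = 131984 = 2^4 · 73 · 113.
Step 2: Check the mod-4 condition on each prime factor: 2 = 2 (special); 73 ≡ 1 (mod 4), exponent 1; 113 ≡ 1 (mod 4), exponent 1.
All primes ≡ 3 (mod 4) appear to even exponent (or don't appear), so by the two-squares theorem n IS expressible as a sum of two squares.
Step 3: Build a representation. Group n = k² · m with k = 4 and m = 73 · 113 = 8249 (a product of primes ≡ 1 (mod 4)); a representation of m scales to one of n via (k·x)² + (k·y)² = k²(x² + y²). Each prime p ≡ 1 (mod 4) is itself a sum of two squares; find a² by testing p − a² for a perfect square:
  73: 73 − 1² = 72, 73 − 2² = 69, 73 − 3² = 64 = 8² ⇒ 73 = 3² + 8².
  113: 113 − 1² = 112, 113 − 2² = 109, 113 − 3² = 104, 113 − 4² = 97, 113 − 5² = 88, 113 − 6² = 77, 113 − 7² = 64 = 8² ⇒ 113 = 7² + 8².
  Combine using the Brahmagupta–Fibonacci identity (a² + b²)(c² + d²) = (ac − bd)² + (ad + bc)² = (ac + bd)² + (ad − bc)²:
  73 · 113 = 8249: from (3² + 8²)(7² + 8²), take (3·7 − 8·8, 3·8 + 8·7) = (21 − 64, 24 + 56) = (-43, 80); dropping signs (only squares matter) gives (43, 80); check 43² + 80² = 1849 + 6400 = 8249 ✓.
  Scale by k = 4: (4·43, 4·80) = (172, 320).
Step 4: Order so x ≤ y and verify: 172² + 320² = 29584 + 102400 = 131984 = n. ✓

n = 131984 = 172² + 320² (one valid representation with x ≤ y).


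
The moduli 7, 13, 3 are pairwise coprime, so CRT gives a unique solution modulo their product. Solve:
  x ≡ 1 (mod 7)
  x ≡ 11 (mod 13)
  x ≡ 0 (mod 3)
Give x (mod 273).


Moduli 7, 13, 3 are pairwise coprime; by CRT there is a unique solution modulo M = 7 · 13 · 3 = 273.
Solve pairwise, accumulating the modulus:
  Start with x ≡ 1 (mod 7).
  Combine with x ≡ 11 (mod 13): since gcd(7, 13) = 1, we get a unique residue mod 91.
    Write x = 1 + 7·t and substitute into x ≡ 11 (mod 13): 7·t ≡ 11 − 1 = 10 (mod 13).
    The inverse of 7 mod 13 is 2 (since 7·2 = 14 = 1·13 + 1), so t ≡ 2·10 = 20 ≡ 7 (mod 13).
    Then x = 1 + 7·7 = 50, valid modulo lcm(7, 13) = 91: x ≡ 50 (mod 91).
  Combine with x ≡ 0 (mod 3): since gcd(91, 3) = 1, we get a unique residue mod 273.
    Write x = 50 + 91·t and substitute into x ≡ 0 (mod 3): 91·t ≡ 0 − 50 = -50 (mod 3).
    Reduce coefficients mod 3: 1·t ≡ 1 (mod 3).
    So t ≡ 1 (mod 3).
    Then x = 50 + 91·1 = 141, valid modulo lcm(91, 3) = 273: x ≡ 141 (mod 273).
Verify: 141 mod 7 = 1 ✓, 141 mod 13 = 11 ✓, 141 mod 3 = 0 ✓.

x ≡ 141 (mod 273).


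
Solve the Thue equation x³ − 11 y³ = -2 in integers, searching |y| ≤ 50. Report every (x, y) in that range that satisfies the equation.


The equation is x³ - 11y³ = -2. For fixed y, x³ = 11·y³ − 2, so a solution requires the RHS to be a perfect cube.
Strategy: iterate y from -50 to 50, compute RHS = 11·y³ − 2, and check whether it is a (positive or negative) perfect cube.
Check small values of y:
  y = 0: RHS = -2 is not a perfect cube.
  y = 1: RHS = 9 is not a perfect cube.
  y = -1: RHS = -13 is not a perfect cube.
  y = 2: RHS = 86 is not a perfect cube.
  y = -2: RHS = -90 is not a perfect cube.
  y = 3: RHS = 295 is not a perfect cube.
  y = -3: RHS = -299 is not a perfect cube.
Continuing the search up to |y| = 50 finds no solutions either.
No (x, y) in the scanned range satisfies the equation.

No integer solutions with |y| ≤ 50.


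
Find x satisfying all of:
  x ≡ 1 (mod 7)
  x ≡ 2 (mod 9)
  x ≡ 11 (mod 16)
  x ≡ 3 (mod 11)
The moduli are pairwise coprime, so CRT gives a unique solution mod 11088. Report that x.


Product of moduli M = 7 · 9 · 16 · 11 = 11088.
Merge one congruence at a time:
  Start: x ≡ 1 (mod 7).
  Combine with x ≡ 2 (mod 9); new modulus lcm = 63.
    Write x = 1 + 7·t and substitute into x ≡ 2 (mod 9): 7·t ≡ 2 − 1 = 1 (mod 9).
    The inverse of 7 mod 9 is 4 (since 7·4 = 28 = 3·9 + 1), so t ≡ 4·1 = 4 ≡ 4 (mod 9).
    Then x = 1 + 7·4 = 29, valid modulo lcm(7, 9) = 63: x ≡ 29 (mod 63).
  Combine with x ≡ 11 (mod 16); new modulus lcm = 1008.
    Write x = 29 + 63·t and substitute into x ≡ 11 (mod 16): 63·t ≡ 11 − 29 = -18 (mod 16).
    Reduce coefficients mod 16: 15·t ≡ 14 (mod 16).
    The inverse of 15 mod 16 is 15 (since 15·15 = 225 = 14·16 + 1), so t ≡ 15·14 = 210 ≡ 2 (mod 16).
    Then x = 29 + 63·2 = 155, valid modulo lcm(63, 16) = 1008: x ≡ 155 (mod 1008).
  Combine with x ≡ 3 (mod 11); new modulus lcm = 11088.
    Write x = 155 + 1008·t and substitute into x ≡ 3 (mod 11): 1008·t ≡ 3 − 155 = -152 (mod 11).
    Reduce coefficients mod 11: 7·t ≡ 2 (mod 11).
    The inverse of 7 mod 11 is 8 (since 7·8 = 56 = 5·11 + 1), so t ≡ 8·2 = 16 ≡ 5 (mod 11).
    Then x = 155 + 1008·5 = 5195, valid modulo lcm(1008, 11) = 11088: x ≡ 5195 (mod 11088).
Verify against each original: 5195 mod 7 = 1, 5195 mod 9 = 2, 5195 mod 16 = 11, 5195 mod 11 = 3.

x ≡ 5195 (mod 11088).


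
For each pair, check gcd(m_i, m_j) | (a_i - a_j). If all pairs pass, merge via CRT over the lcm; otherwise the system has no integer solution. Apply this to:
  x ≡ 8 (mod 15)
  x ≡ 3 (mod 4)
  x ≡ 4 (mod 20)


Moduli 15, 4, 20 are not pairwise coprime, so CRT works modulo lcm(m_i) when all pairwise compatibility conditions hold.
Pairwise compatibility: gcd(m_i, m_j) must divide a_i - a_j for every pair.
Merge one congruence at a time:
  Start: x ≡ 8 (mod 15).
  Combine with x ≡ 3 (mod 4): gcd(15, 4) = 1; 3 - 8 = -5, which IS divisible by 1, so compatible.
    Write x = 8 + 15·t and substitute into x ≡ 3 (mod 4): 15·t ≡ 3 − 8 = -5 (mod 4).
    Reduce coefficients mod 4: 3·t ≡ 3 (mod 4).
    The inverse of 3 mod 4 is 3 (since 3·3 = 9 = 2·4 + 1), so t ≡ 3·3 = 9 ≡ 1 (mod 4).
    Then x = 8 + 15·1 = 23, valid modulo lcm(15, 4) = 60: x ≡ 23 (mod 60).
  Combine with x ≡ 4 (mod 20): gcd(60, 20) = 20, and 4 - 23 = -19 is NOT divisible by 20.
    ⇒ system is inconsistent (no integer solution).

No solution (the system is inconsistent).


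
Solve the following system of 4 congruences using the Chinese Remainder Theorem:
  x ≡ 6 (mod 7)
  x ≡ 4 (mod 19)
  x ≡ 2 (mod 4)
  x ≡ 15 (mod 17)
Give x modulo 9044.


Product of moduli M = 7 · 19 · 4 · 17 = 9044.
Merge one congruence at a time:
  Start: x ≡ 6 (mod 7).
  Combine with x ≡ 4 (mod 19); new modulus lcm = 133.
    Write x = 6 + 7·t and substitute into x ≡ 4 (mod 19): 7·t ≡ 4 − 6 = -2 (mod 19).
    Reduce coefficients mod 19: 7·t ≡ 17 (mod 19).
    The inverse of 7 mod 19 is 11 (since 7·11 = 77 = 4·19 + 1), so t ≡ 11·17 = 187 ≡ 16 (mod 19).
    Then x = 6 + 7·16 = 118, valid modulo lcm(7, 19) = 133: x ≡ 118 (mod 133).
  Combine with x ≡ 2 (mod 4); new modulus lcm = 532.
    Write x = 118 + 133·t and substitute into x ≡ 2 (mod 4): 133·t ≡ 2 − 118 = -116 (mod 4).
    Reduce coefficients mod 4: 1·t ≡ 0 (mod 4).
    So t ≡ 0 (mod 4).
    Then x = 118 + 133·0 = 118, valid modulo lcm(133, 4) = 532: x ≡ 118 (mod 532).
  Combine with x ≡ 15 (mod 17); new modulus lcm = 9044.
    Write x = 118 + 532·t and substitute into x ≡ 15 (mod 17): 532·t ≡ 15 − 118 = -103 (mod 17).
    Reduce coefficients mod 17: 5·t ≡ 16 (mod 17).
    The inverse of 5 mod 17 is 7 (since 5·7 = 35 = 2·17 + 1), so t ≡ 7·16 = 112 ≡ 10 (mod 17).
    Then x = 118 + 532·10 = 5438, valid modulo lcm(532, 17) = 9044: x ≡ 5438 (mod 9044).
Verify against each original: 5438 mod 7 = 6, 5438 mod 19 = 4, 5438 mod 4 = 2, 5438 mod 17 = 15.

x ≡ 5438 (mod 9044).


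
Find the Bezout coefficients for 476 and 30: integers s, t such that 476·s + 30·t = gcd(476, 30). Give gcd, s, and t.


Euclidean algorithm on (476, 30) — divide until remainder is 0:
  476 = 15 · 30 + 26
  30 = 1 · 26 + 4
  26 = 6 · 4 + 2
  4 = 2 · 2 + 0
gcd(476, 30) = 2.
Track Bezout coefficients alongside the remainders: start with r₀ = 476 = a·1 + b·0 (s = 1, t = 0) and r₁ = 30 = a·0 + b·1 (s = 0, t = 1); each new remainder r_{k+1} = r_{k-1} − q_k·r_k inherits s_{k+1} = s_{k-1} − q_k·s_k, t_{k+1} = t_{k-1} − q_k·t_k, so r_k = a·s_k + b·t_k at every step:
  q = 15: r = 26, s = 1 − 15·0 = 1, t = 0 − 15·1 = -15  (check: 476·1 + 30·(-15) = 26)
  q = 1: r = 4, s = 0 − 1·1 = -1, t = 1 − 1·(-15) = 16  (check: 476·(-1) + 30·16 = 4)
  q = 6: r = 2, s = 1 − 6·(-1) = 7, t = -15 − 6·16 = -111  (check: 476·7 + 30·(-111) = 2)
The row with r = 2 (the gcd) gives the Bezout coefficients s = 7, t = -111.
Result: 476 · (7) + 30 · (-111) = 2.

gcd(476, 30) = 2; s = 7, t = -111 (check: 476·7 + 30·(-111) = 2).


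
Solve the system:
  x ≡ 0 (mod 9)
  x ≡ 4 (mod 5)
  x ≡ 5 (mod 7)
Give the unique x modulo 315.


Moduli 9, 5, 7 are pairwise coprime; by CRT there is a unique solution modulo M = 9 · 5 · 7 = 315.
Solve pairwise, accumulating the modulus:
  Start with x ≡ 0 (mod 9).
  Combine with x ≡ 4 (mod 5): since gcd(9, 5) = 1, we get a unique residue mod 45.
    Write x = 0 + 9·t and substitute into x ≡ 4 (mod 5): 9·t ≡ 4 − 0 = 4 (mod 5).
    Reduce coefficients mod 5: 4·t ≡ 4 (mod 5).
    The inverse of 4 mod 5 is 4 (since 4·4 = 16 = 3·5 + 1), so t ≡ 4·4 = 16 ≡ 1 (mod 5).
    Then x = 0 + 9·1 = 9, valid modulo lcm(9, 5) = 45: x ≡ 9 (mod 45).
  Combine with x ≡ 5 (mod 7): since gcd(45, 7) = 1, we get a unique residue mod 315.
    Write x = 9 + 45·t and substitute into x ≡ 5 (mod 7): 45·t ≡ 5 − 9 = -4 (mod 7).
    Reduce coefficients mod 7: 3·t ≡ 3 (mod 7).
    The inverse of 3 mod 7 is 5 (since 3·5 = 15 = 2·7 + 1), so t ≡ 5·3 = 15 ≡ 1 (mod 7).
    Then x = 9 + 45·1 = 54, valid modulo lcm(45, 7) = 315: x ≡ 54 (mod 315).
Verify: 54 mod 9 = 0 ✓, 54 mod 5 = 4 ✓, 54 mod 7 = 5 ✓.

x ≡ 54 (mod 315).


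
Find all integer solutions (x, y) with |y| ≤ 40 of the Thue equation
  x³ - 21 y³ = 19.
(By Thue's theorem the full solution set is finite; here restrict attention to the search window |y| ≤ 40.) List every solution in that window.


The equation is x³ - 21y³ = 19. For fixed y, x³ = 21·y³ + 19, so a solution requires the RHS to be a perfect cube.
Strategy: iterate y from -40 to 40, compute RHS = 21·y³ + 19, and check whether it is a (positive or negative) perfect cube.
Check small values of y:
  y = 0: RHS = 19 is not a perfect cube.
  y = 1: RHS = 40 is not a perfect cube.
  y = -1: RHS = -2 is not a perfect cube.
  y = 2: RHS = 187 is not a perfect cube.
  y = -2: RHS = -149 is not a perfect cube.
  y = 3: RHS = 586 is not a perfect cube.
  y = -3: RHS = -548 is not a perfect cube.
Continuing the search up to |y| = 40 finds no solutions either.
No (x, y) in the scanned range satisfies the equation.

No integer solutions with |y| ≤ 40.


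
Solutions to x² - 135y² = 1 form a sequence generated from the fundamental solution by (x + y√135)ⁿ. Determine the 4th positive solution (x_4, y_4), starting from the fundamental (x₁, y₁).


Step 1: Find the fundamental solution (x₁, y₁) of x² - 135y² = 1.
  Expand √135 as a continued fraction. a₀ = ⌊√135⌋ = 11; iterate m_{k+1} = d_k·a_k − m_k, d_{k+1} = (135 − m_{k+1}²)/d_k, a_{k+1} = ⌊(a₀ + m_{k+1})/d_{k+1}⌋ (starting m₀ = 0, d₀ = 1), with convergents p_k = a_k·p_{k-1} + p_{k-2}, q_k = a_k·q_{k-1} + q_{k-2} (p₋₁ = 1, q₋₁ = 0):
  k = 0: a₀ = 11; p₀/q₀ = 11/1; p₀² − 135·q₀² = 121 − 135 = -14.
  k = 1: m = 11, d = 14, a = ⌊(11 + 11)/14⌋ = 1; p/q = (1·11 + 1)/(1·1 + 0) = 12/1; p² − 135·q² = 144 − 135 = 9.
  k = 2: m = 3, d = 9, a = ⌊(11 + 3)/9⌋ = 1; p/q = (1·12 + 11)/(1·1 + 1) = 23/2; p² − 135·q² = 529 − 540 = -11.
  k = 3: m = 6, d = 11, a = ⌊(11 + 6)/11⌋ = 1; p/q = (1·23 + 12)/(1·2 + 1) = 35/3; p² − 135·q² = 1225 − 1215 = 10.
  k = 4: m = 5, d = 10, a = ⌊(11 + 5)/10⌋ = 1; p/q = (1·35 + 23)/(1·3 + 2) = 58/5; p² − 135·q² = 3364 − 3375 = -11.
  k = 5: m = 5, d = 11, a = ⌊(11 + 5)/11⌋ = 1; p/q = (1·58 + 35)/(1·5 + 3) = 93/8; p² − 135·q² = 8649 − 8640 = 9.
  k = 6: m = 6, d = 9, a = ⌊(11 + 6)/9⌋ = 1; p/q = (1·93 + 58)/(1·8 + 5) = 151/13; p² − 135·q² = 22801 − 22815 = -14.
  k = 7: m = 3, d = 14, a = ⌊(11 + 3)/14⌋ = 1; p/q = (1·151 + 93)/(1·13 + 8) = 244/21; p² − 135·q² = 59536 − 59535 = 1.
  The first convergent with p² − 135·q² = 1 gives the fundamental solution (x₁, y₁) = (244, 21).
Step 2: Apply the recurrence (x_{n+1}, y_{n+1}) = (x₁x_n + 135y₁y_n, x₁y_n + y₁x_n) repeatedly.
  From (x_1, y_1) = (244, 21): x_2 = 244·244 + 135·21·21 = 119071; y_2 = 244·21 + 21·244 = 10248.
  From (x_2, y_2) = (119071, 10248): x_3 = 244·119071 + 135·21·10248 = 58106404; y_3 = 244·10248 + 21·119071 = 5001003.
  From (x_3, y_3) = (58106404, 5001003): x_4 = 244·58106404 + 135·21·5001003 = 28355806081; y_4 = 244·5001003 + 21·58106404 = 2440479216.
Step 3: Verify x_4² - 135·y_4² = 804051738503276578561 - 804051738503276578560 = 1 (should be 1). ✓

(x_1, y_1) = (244, 21); (x_4, y_4) = (28355806081, 2440479216).


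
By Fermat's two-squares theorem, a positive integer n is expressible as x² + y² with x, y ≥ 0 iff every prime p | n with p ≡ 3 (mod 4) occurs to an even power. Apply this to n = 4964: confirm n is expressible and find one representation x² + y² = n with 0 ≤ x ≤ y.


Step 1: Factor n = 4964 = 2^2 · 17 · 73.
Step 2: Check the mod-4 condition on each prime factor: 2 = 2 (special); 17 ≡ 1 (mod 4), exponent 1; 73 ≡ 1 (mod 4), exponent 1.
All primes ≡ 3 (mod 4) appear to even exponent (or don't appear), so by the two-squares theorem n IS expressible as a sum of two squares.
Step 3: Build a representation. Group n = k² · m with k = 2 and m = 17 · 73 = 1241 (a product of primes ≡ 1 (mod 4)); a representation of m scales to one of n via (k·x)² + (k·y)² = k²(x² + y²). Each prime p ≡ 1 (mod 4) is itself a sum of two squares; find a² by testing p − a² for a perfect square:
  17: 17 − 1² = 16 = 4² ⇒ 17 = 1² + 4².
  73: 73 − 1² = 72, 73 − 2² = 69, 73 − 3² = 64 = 8² ⇒ 73 = 3² + 8².
  Combine using the Brahmagupta–Fibonacci identity (a² + b²)(c² + d²) = (ac − bd)² + (ad + bc)² = (ac + bd)² + (ad − bc)²:
  17 · 73 = 1241: from (1² + 4²)(3² + 8²), take (1·3 − 4·8, 1·8 + 4·3) = (3 − 32, 8 + 12) = (-29, 20); dropping signs (only squares matter) gives (29, 20); check 29² + 20² = 841 + 400 = 1241 ✓.
  Scale by k = 2: (2·29, 2·20) = (58, 40).
Step 4: Order so x ≤ y and verify: 40² + 58² = 1600 + 3364 = 4964 = n. ✓

n = 4964 = 40² + 58² (one valid representation with x ≤ y).


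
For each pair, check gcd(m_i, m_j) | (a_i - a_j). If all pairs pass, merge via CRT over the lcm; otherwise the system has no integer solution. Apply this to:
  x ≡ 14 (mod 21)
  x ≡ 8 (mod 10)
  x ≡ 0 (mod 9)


Moduli 21, 10, 9 are not pairwise coprime, so CRT works modulo lcm(m_i) when all pairwise compatibility conditions hold.
Pairwise compatibility: gcd(m_i, m_j) must divide a_i - a_j for every pair.
Merge one congruence at a time:
  Start: x ≡ 14 (mod 21).
  Combine with x ≡ 8 (mod 10): gcd(21, 10) = 1; 8 - 14 = -6, which IS divisible by 1, so compatible.
    Write x = 14 + 21·t and substitute into x ≡ 8 (mod 10): 21·t ≡ 8 − 14 = -6 (mod 10).
    Reduce coefficients mod 10: 1·t ≡ 4 (mod 10).
    So t ≡ 4 (mod 10).
    Then x = 14 + 21·4 = 98, valid modulo lcm(21, 10) = 210: x ≡ 98 (mod 210).
  Combine with x ≡ 0 (mod 9): gcd(210, 9) = 3, and 0 - 98 = -98 is NOT divisible by 3.
    ⇒ system is inconsistent (no integer solution).

No solution (the system is inconsistent).


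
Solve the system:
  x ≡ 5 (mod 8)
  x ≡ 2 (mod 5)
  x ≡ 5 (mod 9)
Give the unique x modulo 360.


Moduli 8, 5, 9 are pairwise coprime; by CRT there is a unique solution modulo M = 8 · 5 · 9 = 360.
Solve pairwise, accumulating the modulus:
  Start with x ≡ 5 (mod 8).
  Combine with x ≡ 2 (mod 5): since gcd(8, 5) = 1, we get a unique residue mod 40.
    Write x = 5 + 8·t and substitute into x ≡ 2 (mod 5): 8·t ≡ 2 − 5 = -3 (mod 5).
    Reduce coefficients mod 5: 3·t ≡ 2 (mod 5).
    The inverse of 3 mod 5 is 2 (since 3·2 = 6 = 1·5 + 1), so t ≡ 2·2 = 4 ≡ 4 (mod 5).
    Then x = 5 + 8·4 = 37, valid modulo lcm(8, 5) = 40: x ≡ 37 (mod 40).
  Combine with x ≡ 5 (mod 9): since gcd(40, 9) = 1, we get a unique residue mod 360.
    Write x = 37 + 40·t and substitute into x ≡ 5 (mod 9): 40·t ≡ 5 − 37 = -32 (mod 9).
    Reduce coefficients mod 9: 4·t ≡ 4 (mod 9).
    The inverse of 4 mod 9 is 7 (since 4·7 = 28 = 3·9 + 1), so t ≡ 7·4 = 28 ≡ 1 (mod 9).
    Then x = 37 + 40·1 = 77, valid modulo lcm(40, 9) = 360: x ≡ 77 (mod 360).
Verify: 77 mod 8 = 5 ✓, 77 mod 5 = 2 ✓, 77 mod 9 = 5 ✓.

x ≡ 77 (mod 360).


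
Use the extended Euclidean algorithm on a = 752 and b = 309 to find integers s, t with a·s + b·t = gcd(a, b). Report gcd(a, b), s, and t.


Euclidean algorithm on (752, 309) — divide until remainder is 0:
  752 = 2 · 309 + 134
  309 = 2 · 134 + 41
  134 = 3 · 41 + 11
  41 = 3 · 11 + 8
  11 = 1 · 8 + 3
  8 = 2 · 3 + 2
  3 = 1 · 2 + 1
  2 = 2 · 1 + 0
gcd(752, 309) = 1.
Track Bezout coefficients alongside the remainders: start with r₀ = 752 = a·1 + b·0 (s = 1, t = 0) and r₁ = 309 = a·0 + b·1 (s = 0, t = 1); each new remainder r_{k+1} = r_{k-1} − q_k·r_k inherits s_{k+1} = s_{k-1} − q_k·s_k, t_{k+1} = t_{k-1} − q_k·t_k, so r_k = a·s_k + b·t_k at every step:
  q = 2: r = 134, s = 1 − 2·0 = 1, t = 0 − 2·1 = -2  (check: 752·1 + 309·(-2) = 134)
  q = 2: r = 41, s = 0 − 2·1 = -2, t = 1 − 2·(-2) = 5  (check: 752·(-2) + 309·5 = 41)
  q = 3: r = 11, s = 1 − 3·(-2) = 7, t = -2 − 3·5 = -17  (check: 752·7 + 309·(-17) = 11)
  q = 3: r = 8, s = -2 − 3·7 = -23, t = 5 − 3·(-17) = 56  (check: 752·(-23) + 309·56 = 8)
  q = 1: r = 3, s = 7 − 1·(-23) = 30, t = -17 − 1·56 = -73  (check: 752·30 + 309·(-73) = 3)
  q = 2: r = 2, s = -23 − 2·30 = -83, t = 56 − 2·(-73) = 202  (check: 752·(-83) + 309·202 = 2)
  q = 1: r = 1, s = 30 − 1·(-83) = 113, t = -73 − 1·202 = -275  (check: 752·113 + 309·(-275) = 1)
The row with r = 1 (the gcd) gives the Bezout coefficients s = 113, t = -275.
Result: 752 · (113) + 309 · (-275) = 1.

gcd(752, 309) = 1; s = 113, t = -275 (check: 752·113 + 309·(-275) = 1).


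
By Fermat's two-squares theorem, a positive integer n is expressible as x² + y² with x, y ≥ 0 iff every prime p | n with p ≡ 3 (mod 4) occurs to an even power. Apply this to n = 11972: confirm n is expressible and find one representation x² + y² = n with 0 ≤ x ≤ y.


Step 1: Factor n = 11972 = 2^2 · 41 · 73.
Step 2: Check the mod-4 condition on each prime factor: 2 = 2 (special); 41 ≡ 1 (mod 4), exponent 1; 73 ≡ 1 (mod 4), exponent 1.
All primes ≡ 3 (mod 4) appear to even exponent (or don't appear), so by the two-squares theorem n IS expressible as a sum of two squares.
Step 3: Build a representation. Group n = k² · m with k = 2 and m = 41 · 73 = 2993 (a product of primes ≡ 1 (mod 4)); a representation of m scales to one of n via (k·x)² + (k·y)² = k²(x² + y²). Each prime p ≡ 1 (mod 4) is itself a sum of two squares; find a² by testing p − a² for a perfect square:
  41: 41 − 1² = 40, 41 − 2² = 37, 41 − 3² = 32, 41 − 4² = 25 = 5² ⇒ 41 = 4² + 5².
  73: 73 − 1² = 72, 73 − 2² = 69, 73 − 3² = 64 = 8² ⇒ 73 = 3² + 8².
  Combine using the Brahmagupta–Fibonacci identity (a² + b²)(c² + d²) = (ac − bd)² + (ad + bc)² = (ac + bd)² + (ad − bc)²:
  41 · 73 = 2993: from (4² + 5²)(3² + 8²), take (4·3 − 5·8, 4·8 + 5·3) = (12 − 40, 32 + 15) = (-28, 47); dropping signs (only squares matter) gives (28, 47); check 28² + 47² = 784 + 2209 = 2993 ✓.
  Scale by k = 2: (2·28, 2·47) = (56, 94).
Step 4: Order so x ≤ y and verify: 56² + 94² = 3136 + 8836 = 11972 = n. ✓

n = 11972 = 56² + 94² (one valid representation with x ≤ y).


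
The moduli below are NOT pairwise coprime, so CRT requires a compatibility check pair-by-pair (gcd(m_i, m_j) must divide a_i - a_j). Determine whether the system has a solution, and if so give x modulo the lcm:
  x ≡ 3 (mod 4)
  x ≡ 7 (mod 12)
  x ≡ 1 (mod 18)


Moduli 4, 12, 18 are not pairwise coprime, so CRT works modulo lcm(m_i) when all pairwise compatibility conditions hold.
Pairwise compatibility: gcd(m_i, m_j) must divide a_i - a_j for every pair.
Merge one congruence at a time:
  Start: x ≡ 3 (mod 4).
  Combine with x ≡ 7 (mod 12): gcd(4, 12) = 4; 7 - 3 = 4, which IS divisible by 4, so compatible.
    Write x = 3 + 4·t and substitute into x ≡ 7 (mod 12): 4·t ≡ 7 − 3 = 4 (mod 12).
    Divide the congruence (and modulus) by g = 4: 1·t ≡ 1 (mod 3).
    So t ≡ 1 (mod 3).
    Then x = 3 + 4·1 = 7, valid modulo lcm(4, 12) = 12: x ≡ 7 (mod 12).
  Combine with x ≡ 1 (mod 18): gcd(12, 18) = 6; 1 - 7 = -6, which IS divisible by 6, so compatible.
    Write x = 7 + 12·t and substitute into x ≡ 1 (mod 18): 12·t ≡ 1 − 7 = -6 (mod 18).
    Divide the congruence (and modulus) by g = 6: 2·t ≡ -1 (mod 3).
    Reduce coefficients mod 3: 2·t ≡ 2 (mod 3).
    The inverse of 2 mod 3 is 2 (since 2·2 = 4 = 1·3 + 1), so t ≡ 2·2 = 4 ≡ 1 (mod 3).
    Then x = 7 + 12·1 = 19, valid modulo lcm(12, 18) = 36: x ≡ 19 (mod 36).
Verify: 19 mod 4 = 3, 19 mod 12 = 7, 19 mod 18 = 1.

x ≡ 19 (mod 36).


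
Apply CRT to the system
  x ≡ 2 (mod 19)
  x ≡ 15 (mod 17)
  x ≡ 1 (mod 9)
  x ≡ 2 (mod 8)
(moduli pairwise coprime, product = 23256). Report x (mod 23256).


Product of moduli M = 19 · 17 · 9 · 8 = 23256.
Merge one congruence at a time:
  Start: x ≡ 2 (mod 19).
  Combine with x ≡ 15 (mod 17); new modulus lcm = 323.
    Write x = 2 + 19·t and substitute into x ≡ 15 (mod 17): 19·t ≡ 15 − 2 = 13 (mod 17).
    Reduce coefficients mod 17: 2·t ≡ 13 (mod 17).
    The inverse of 2 mod 17 is 9 (since 2·9 = 18 = 1·17 + 1), so t ≡ 9·13 = 117 ≡ 15 (mod 17).
    Then x = 2 + 19·15 = 287, valid modulo lcm(19, 17) = 323: x ≡ 287 (mod 323).
  Combine with x ≡ 1 (mod 9); new modulus lcm = 2907.
    Write x = 287 + 323·t and substitute into x ≡ 1 (mod 9): 323·t ≡ 1 − 287 = -286 (mod 9).
    Reduce coefficients mod 9: 8·t ≡ 2 (mod 9).
    The inverse of 8 mod 9 is 8 (since 8·8 = 64 = 7·9 + 1), so t ≡ 8·2 = 16 ≡ 7 (mod 9).
    Then x = 287 + 323·7 = 2548, valid modulo lcm(323, 9) = 2907: x ≡ 2548 (mod 2907).
  Combine with x ≡ 2 (mod 8); new modulus lcm = 23256.
    Write x = 2548 + 2907·t and substitute into x ≡ 2 (mod 8): 2907·t ≡ 2 − 2548 = -2546 (mod 8).
    Reduce coefficients mod 8: 3·t ≡ 6 (mod 8).
    The inverse of 3 mod 8 is 3 (since 3·3 = 9 = 1·8 + 1), so t ≡ 3·6 = 18 ≡ 2 (mod 8).
    Then x = 2548 + 2907·2 = 8362, valid modulo lcm(2907, 8) = 23256: x ≡ 8362 (mod 23256).
Verify against each original: 8362 mod 19 = 2, 8362 mod 17 = 15, 8362 mod 9 = 1, 8362 mod 8 = 2.

x ≡ 8362 (mod 23256).


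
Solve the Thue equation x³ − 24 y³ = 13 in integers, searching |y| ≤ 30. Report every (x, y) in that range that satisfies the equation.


The equation is x³ - 24y³ = 13. For fixed y, x³ = 24·y³ + 13, so a solution requires the RHS to be a perfect cube.
Strategy: iterate y from -30 to 30, compute RHS = 24·y³ + 13, and check whether it is a (positive or negative) perfect cube.
Check small values of y:
  y = 0: RHS = 13 is not a perfect cube.
  y = 1: RHS = 37 is not a perfect cube.
  y = -1: RHS = -11 is not a perfect cube.
  y = 2: RHS = 205 is not a perfect cube.
  y = -2: RHS = -179 is not a perfect cube.
  y = 3: RHS = 661 is not a perfect cube.
  y = -3: RHS = -635 is not a perfect cube.
Continuing the search up to |y| = 30 finds no solutions either.
No (x, y) in the scanned range satisfies the equation.

No integer solutions with |y| ≤ 30.


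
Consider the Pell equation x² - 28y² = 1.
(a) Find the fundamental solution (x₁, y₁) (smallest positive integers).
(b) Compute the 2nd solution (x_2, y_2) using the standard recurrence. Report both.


Step 1: Find the fundamental solution (x₁, y₁) of x² - 28y² = 1.
  Expand √28 as a continued fraction. a₀ = ⌊√28⌋ = 5; iterate m_{k+1} = d_k·a_k − m_k, d_{k+1} = (28 − m_{k+1}²)/d_k, a_{k+1} = ⌊(a₀ + m_{k+1})/d_{k+1}⌋ (starting m₀ = 0, d₀ = 1), with convergents p_k = a_k·p_{k-1} + p_{k-2}, q_k = a_k·q_{k-1} + q_{k-2} (p₋₁ = 1, q₋₁ = 0):
  k = 0: a₀ = 5; p₀/q₀ = 5/1; p₀² − 28·q₀² = 25 − 28 = -3.
  k = 1: m = 5, d = 3, a = ⌊(5 + 5)/3⌋ = 3; p/q = (3·5 + 1)/(3·1 + 0) = 16/3; p² − 28·q² = 256 − 252 = 4.
  k = 2: m = 4, d = 4, a = ⌊(5 + 4)/4⌋ = 2; p/q = (2·16 + 5)/(2·3 + 1) = 37/7; p² − 28·q² = 1369 − 1372 = -3.
  k = 3: m = 4, d = 3, a = ⌊(5 + 4)/3⌋ = 3; p/q = (3·37 + 16)/(3·7 + 3) = 127/24; p² − 28·q² = 16129 − 16128 = 1.
  The first convergent with p² − 28·q² = 1 gives the fundamental solution (x₁, y₁) = (127, 24).
Step 2: Apply the recurrence (x_{n+1}, y_{n+1}) = (x₁x_n + 28y₁y_n, x₁y_n + y₁x_n) repeatedly.
  From (x_1, y_1) = (127, 24): x_2 = 127·127 + 28·24·24 = 32257; y_2 = 127·24 + 24·127 = 6096.
Step 3: Verify x_2² - 28·y_2² = 1040514049 - 1040514048 = 1 (should be 1). ✓

(x_1, y_1) = (127, 24); (x_2, y_2) = (32257, 6096).


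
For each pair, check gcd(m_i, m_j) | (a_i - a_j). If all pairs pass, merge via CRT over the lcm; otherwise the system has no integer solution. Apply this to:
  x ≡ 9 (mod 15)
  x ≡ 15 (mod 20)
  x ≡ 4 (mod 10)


Moduli 15, 20, 10 are not pairwise coprime, so CRT works modulo lcm(m_i) when all pairwise compatibility conditions hold.
Pairwise compatibility: gcd(m_i, m_j) must divide a_i - a_j for every pair.
Merge one congruence at a time:
  Start: x ≡ 9 (mod 15).
  Combine with x ≡ 15 (mod 20): gcd(15, 20) = 5, and 15 - 9 = 6 is NOT divisible by 5.
    ⇒ system is inconsistent (no integer solution).

No solution (the system is inconsistent).


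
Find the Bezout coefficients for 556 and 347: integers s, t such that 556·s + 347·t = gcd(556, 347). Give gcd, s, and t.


Euclidean algorithm on (556, 347) — divide until remainder is 0:
  556 = 1 · 347 + 209
  347 = 1 · 209 + 138
  209 = 1 · 138 + 71
  138 = 1 · 71 + 67
  71 = 1 · 67 + 4
  67 = 16 · 4 + 3
  4 = 1 · 3 + 1
  3 = 3 · 1 + 0
gcd(556, 347) = 1.
Track Bezout coefficients alongside the remainders: start with r₀ = 556 = a·1 + b·0 (s = 1, t = 0) and r₁ = 347 = a·0 + b·1 (s = 0, t = 1); each new remainder r_{k+1} = r_{k-1} − q_k·r_k inherits s_{k+1} = s_{k-1} − q_k·s_k, t_{k+1} = t_{k-1} − q_k·t_k, so r_k = a·s_k + b·t_k at every step:
  q = 1: r = 209, s = 1 − 1·0 = 1, t = 0 − 1·1 = -1  (check: 556·1 + 347·(-1) = 209)
  q = 1: r = 138, s = 0 − 1·1 = -1, t = 1 − 1·(-1) = 2  (check: 556·(-1) + 347·2 = 138)
  q = 1: r = 71, s = 1 − 1·(-1) = 2, t = -1 − 1·2 = -3  (check: 556·2 + 347·(-3) = 71)
  q = 1: r = 67, s = -1 − 1·2 = -3, t = 2 − 1·(-3) = 5  (check: 556·(-3) + 347·5 = 67)
  q = 1: r = 4, s = 2 − 1·(-3) = 5, t = -3 − 1·5 = -8  (check: 556·5 + 347·(-8) = 4)
  q = 16: r = 3, s = -3 − 16·5 = -83, t = 5 − 16·(-8) = 133  (check: 556·(-83) + 347·133 = 3)
  q = 1: r = 1, s = 5 − 1·(-83) = 88, t = -8 − 1·133 = -141  (check: 556·88 + 347·(-141) = 1)
The row with r = 1 (the gcd) gives the Bezout coefficients s = 88, t = -141.
Result: 556 · (88) + 347 · (-141) = 1.

gcd(556, 347) = 1; s = 88, t = -141 (check: 556·88 + 347·(-141) = 1).


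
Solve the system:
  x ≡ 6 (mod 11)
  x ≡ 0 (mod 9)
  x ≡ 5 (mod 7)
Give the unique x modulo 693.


Moduli 11, 9, 7 are pairwise coprime; by CRT there is a unique solution modulo M = 11 · 9 · 7 = 693.
Solve pairwise, accumulating the modulus:
  Start with x ≡ 6 (mod 11).
  Combine with x ≡ 0 (mod 9): since gcd(11, 9) = 1, we get a unique residue mod 99.
    Write x = 6 + 11·t and substitute into x ≡ 0 (mod 9): 11·t ≡ 0 − 6 = -6 (mod 9).
    Reduce coefficients mod 9: 2·t ≡ 3 (mod 9).
    The inverse of 2 mod 9 is 5 (since 2·5 = 10 = 1·9 + 1), so t ≡ 5·3 = 15 ≡ 6 (mod 9).
    Then x = 6 + 11·6 = 72, valid modulo lcm(11, 9) = 99: x ≡ 72 (mod 99).
  Combine with x ≡ 5 (mod 7): since gcd(99, 7) = 1, we get a unique residue mod 693.
    Write x = 72 + 99·t and substitute into x ≡ 5 (mod 7): 99·t ≡ 5 − 72 = -67 (mod 7).
    Reduce coefficients mod 7: 1·t ≡ 3 (mod 7).
    So t ≡ 3 (mod 7).
    Then x = 72 + 99·3 = 369, valid modulo lcm(99, 7) = 693: x ≡ 369 (mod 693).
Verify: 369 mod 11 = 6 ✓, 369 mod 9 = 0 ✓, 369 mod 7 = 5 ✓.

x ≡ 369 (mod 693).


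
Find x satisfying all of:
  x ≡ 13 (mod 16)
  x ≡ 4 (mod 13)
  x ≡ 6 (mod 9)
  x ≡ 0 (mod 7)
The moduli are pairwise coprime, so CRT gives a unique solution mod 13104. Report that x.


Product of moduli M = 16 · 13 · 9 · 7 = 13104.
Merge one congruence at a time:
  Start: x ≡ 13 (mod 16).
  Combine with x ≡ 4 (mod 13); new modulus lcm = 208.
    Write x = 13 + 16·t and substitute into x ≡ 4 (mod 13): 16·t ≡ 4 − 13 = -9 (mod 13).
    Reduce coefficients mod 13: 3·t ≡ 4 (mod 13).
    The inverse of 3 mod 13 is 9 (since 3·9 = 27 = 2·13 + 1), so t ≡ 9·4 = 36 ≡ 10 (mod 13).
    Then x = 13 + 16·10 = 173, valid modulo lcm(16, 13) = 208: x ≡ 173 (mod 208).
  Combine with x ≡ 6 (mod 9); new modulus lcm = 1872.
    Write x = 173 + 208·t and substitute into x ≡ 6 (mod 9): 208·t ≡ 6 − 173 = -167 (mod 9).
    Reduce coefficients mod 9: 1·t ≡ 4 (mod 9).
    So t ≡ 4 (mod 9).
    Then x = 173 + 208·4 = 1005, valid modulo lcm(208, 9) = 1872: x ≡ 1005 (mod 1872).
  Combine with x ≡ 0 (mod 7); new modulus lcm = 13104.
    Write x = 1005 + 1872·t and substitute into x ≡ 0 (mod 7): 1872·t ≡ 0 − 1005 = -1005 (mod 7).
    Reduce coefficients mod 7: 3·t ≡ 3 (mod 7).
    The inverse of 3 mod 7 is 5 (since 3·5 = 15 = 2·7 + 1), so t ≡ 5·3 = 15 ≡ 1 (mod 7).
    Then x = 1005 + 1872·1 = 2877, valid modulo lcm(1872, 7) = 13104: x ≡ 2877 (mod 13104).
Verify against each original: 2877 mod 16 = 13, 2877 mod 13 = 4, 2877 mod 9 = 6, 2877 mod 7 = 0.

x ≡ 2877 (mod 13104).


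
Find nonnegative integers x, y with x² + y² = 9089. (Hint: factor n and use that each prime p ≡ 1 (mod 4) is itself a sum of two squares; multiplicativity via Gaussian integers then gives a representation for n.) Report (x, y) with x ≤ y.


Step 1: Factor n = 9089 = 61 · 149.
Step 2: Check the mod-4 condition on each prime factor: 61 ≡ 1 (mod 4), exponent 1; 149 ≡ 1 (mod 4), exponent 1.
All primes ≡ 3 (mod 4) appear to even exponent (or don't appear), so by the two-squares theorem n IS expressible as a sum of two squares.
Step 3: Build a representation. Here n = 61 · 149 is a product of primes ≡ 1 (mod 4). Each prime p ≡ 1 (mod 4) is itself a sum of two squares; find a² by testing p − a² for a perfect square:
  61: 61 − 1² = 60, 61 − 2² = 57, 61 − 3² = 52, 61 − 4² = 45, 61 − 5² = 36 = 6² ⇒ 61 = 5² + 6².
  149: 149 − 1² = 148, 149 − 2² = 145, 149 − 3² = 140, 149 − 4² = 133, 149 − 5² = 124, 149 − 6² = 113, 149 − 7² = 100 = 10² ⇒ 149 = 7² + 10².
  Combine using the Brahmagupta–Fibonacci identity (a² + b²)(c² + d²) = (ac − bd)² + (ad + bc)² = (ac + bd)² + (ad − bc)²:
  61 · 149 = 9089: from (5² + 6²)(7² + 10²), take (5·7 − 6·10, 5·10 + 6·7) = (35 − 60, 50 + 42) = (-25, 92); dropping signs (only squares matter) gives (25, 92); check 25² + 92² = 625 + 8464 = 9089 ✓.
Step 4: Order so x ≤ y and verify: 25² + 92² = 625 + 8464 = 9089 = n. ✓

n = 9089 = 25² + 92² (one valid representation with x ≤ y).


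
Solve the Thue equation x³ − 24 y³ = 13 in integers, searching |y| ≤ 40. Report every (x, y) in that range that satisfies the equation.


The equation is x³ - 24y³ = 13. For fixed y, x³ = 24·y³ + 13, so a solution requires the RHS to be a perfect cube.
Strategy: iterate y from -40 to 40, compute RHS = 24·y³ + 13, and check whether it is a (positive or negative) perfect cube.
Check small values of y:
  y = 0: RHS = 13 is not a perfect cube.
  y = 1: RHS = 37 is not a perfect cube.
  y = -1: RHS = -11 is not a perfect cube.
  y = 2: RHS = 205 is not a perfect cube.
  y = -2: RHS = -179 is not a perfect cube.
  y = 3: RHS = 661 is not a perfect cube.
  y = -3: RHS = -635 is not a perfect cube.
Continuing the search up to |y| = 40 finds no solutions either.
No (x, y) in the scanned range satisfies the equation.

No integer solutions with |y| ≤ 40.
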